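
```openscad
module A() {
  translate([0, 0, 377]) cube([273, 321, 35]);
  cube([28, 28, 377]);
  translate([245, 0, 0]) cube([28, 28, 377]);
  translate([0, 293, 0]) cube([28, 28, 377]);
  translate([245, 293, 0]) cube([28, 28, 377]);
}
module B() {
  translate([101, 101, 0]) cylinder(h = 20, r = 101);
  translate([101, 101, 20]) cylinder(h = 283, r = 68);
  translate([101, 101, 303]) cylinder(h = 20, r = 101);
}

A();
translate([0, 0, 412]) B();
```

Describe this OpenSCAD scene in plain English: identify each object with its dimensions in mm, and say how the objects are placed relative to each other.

A is a simple wooden stool: a rectangular seat 273 mm (x) by 321 mm (y), 35 mm thick, top face at z = 412 mm, on four square legs, each 28×28 mm in cross-section. The legs rest on z = 0, each flush with a corner of the seat.

B is a spool: two coaxial disc flanges of radius 101 mm and thickness 20 mm, joined by a core cylinder of radius 68 mm and height 283 mm. The lower flange rests on z = 0 and the three cylinders share a vertical axis.

The spool is on top of the stool.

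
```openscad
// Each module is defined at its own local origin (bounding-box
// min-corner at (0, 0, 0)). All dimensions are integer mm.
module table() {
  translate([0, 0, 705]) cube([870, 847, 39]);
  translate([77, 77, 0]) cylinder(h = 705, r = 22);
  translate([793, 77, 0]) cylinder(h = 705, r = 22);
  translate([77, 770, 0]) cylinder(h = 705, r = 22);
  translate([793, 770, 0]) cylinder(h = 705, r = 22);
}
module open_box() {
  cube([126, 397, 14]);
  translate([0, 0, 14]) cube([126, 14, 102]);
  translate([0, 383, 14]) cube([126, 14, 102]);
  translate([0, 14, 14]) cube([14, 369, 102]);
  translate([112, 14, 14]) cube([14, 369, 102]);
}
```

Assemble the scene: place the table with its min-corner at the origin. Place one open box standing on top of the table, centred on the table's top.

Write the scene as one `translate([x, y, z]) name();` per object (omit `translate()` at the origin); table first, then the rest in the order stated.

table();
translate([372, 225, 744]) open_box();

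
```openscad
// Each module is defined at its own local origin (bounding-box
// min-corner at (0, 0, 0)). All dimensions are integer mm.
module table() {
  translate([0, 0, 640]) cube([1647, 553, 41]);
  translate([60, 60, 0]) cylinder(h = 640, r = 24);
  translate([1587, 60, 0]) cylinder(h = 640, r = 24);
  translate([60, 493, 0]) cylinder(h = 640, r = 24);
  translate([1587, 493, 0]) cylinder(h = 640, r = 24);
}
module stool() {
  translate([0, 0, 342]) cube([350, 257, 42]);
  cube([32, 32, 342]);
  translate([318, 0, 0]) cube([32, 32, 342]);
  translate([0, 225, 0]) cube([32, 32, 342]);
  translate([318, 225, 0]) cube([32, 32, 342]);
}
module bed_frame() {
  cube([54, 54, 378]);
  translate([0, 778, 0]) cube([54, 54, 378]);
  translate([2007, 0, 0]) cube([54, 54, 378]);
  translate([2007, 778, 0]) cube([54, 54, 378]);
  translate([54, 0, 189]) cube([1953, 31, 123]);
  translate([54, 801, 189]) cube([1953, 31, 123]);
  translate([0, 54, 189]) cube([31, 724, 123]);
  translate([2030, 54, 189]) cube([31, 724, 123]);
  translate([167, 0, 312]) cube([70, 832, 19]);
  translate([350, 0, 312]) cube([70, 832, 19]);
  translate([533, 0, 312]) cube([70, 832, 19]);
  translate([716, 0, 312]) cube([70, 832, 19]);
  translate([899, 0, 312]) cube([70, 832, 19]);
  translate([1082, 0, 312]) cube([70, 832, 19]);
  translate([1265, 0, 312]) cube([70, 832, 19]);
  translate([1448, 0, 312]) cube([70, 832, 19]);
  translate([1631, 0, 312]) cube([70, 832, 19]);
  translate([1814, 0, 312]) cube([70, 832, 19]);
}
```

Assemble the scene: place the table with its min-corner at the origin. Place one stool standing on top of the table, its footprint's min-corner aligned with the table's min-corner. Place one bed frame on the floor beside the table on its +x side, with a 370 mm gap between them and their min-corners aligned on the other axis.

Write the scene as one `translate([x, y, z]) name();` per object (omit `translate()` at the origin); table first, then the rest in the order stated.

table();
translate([0, 0, 681]) stool();
translate([2017, 0, 0]) bed_frame();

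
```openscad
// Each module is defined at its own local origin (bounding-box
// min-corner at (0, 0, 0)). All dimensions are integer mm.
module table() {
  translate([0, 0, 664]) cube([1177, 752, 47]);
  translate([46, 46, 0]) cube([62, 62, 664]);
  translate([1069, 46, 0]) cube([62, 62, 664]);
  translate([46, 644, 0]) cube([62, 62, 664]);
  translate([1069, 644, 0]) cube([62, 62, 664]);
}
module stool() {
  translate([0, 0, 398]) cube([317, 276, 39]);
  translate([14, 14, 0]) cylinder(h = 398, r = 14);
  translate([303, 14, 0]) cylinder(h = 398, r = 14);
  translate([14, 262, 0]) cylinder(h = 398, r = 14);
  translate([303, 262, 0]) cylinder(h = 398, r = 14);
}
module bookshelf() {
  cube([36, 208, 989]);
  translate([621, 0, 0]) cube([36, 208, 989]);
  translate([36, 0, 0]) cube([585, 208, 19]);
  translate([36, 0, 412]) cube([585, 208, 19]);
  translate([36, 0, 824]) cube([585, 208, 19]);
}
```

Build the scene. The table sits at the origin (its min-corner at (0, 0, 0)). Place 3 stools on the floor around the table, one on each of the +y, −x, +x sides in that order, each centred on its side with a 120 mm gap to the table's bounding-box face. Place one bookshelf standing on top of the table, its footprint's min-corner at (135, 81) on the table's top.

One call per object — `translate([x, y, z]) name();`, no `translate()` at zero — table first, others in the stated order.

table();
translate([430, 872, 0]) stool();
translate([-437, 238, 0]) stool();
translate([1297, 238, 0]) stool();
translate([135, 81, 711]) bookshelf();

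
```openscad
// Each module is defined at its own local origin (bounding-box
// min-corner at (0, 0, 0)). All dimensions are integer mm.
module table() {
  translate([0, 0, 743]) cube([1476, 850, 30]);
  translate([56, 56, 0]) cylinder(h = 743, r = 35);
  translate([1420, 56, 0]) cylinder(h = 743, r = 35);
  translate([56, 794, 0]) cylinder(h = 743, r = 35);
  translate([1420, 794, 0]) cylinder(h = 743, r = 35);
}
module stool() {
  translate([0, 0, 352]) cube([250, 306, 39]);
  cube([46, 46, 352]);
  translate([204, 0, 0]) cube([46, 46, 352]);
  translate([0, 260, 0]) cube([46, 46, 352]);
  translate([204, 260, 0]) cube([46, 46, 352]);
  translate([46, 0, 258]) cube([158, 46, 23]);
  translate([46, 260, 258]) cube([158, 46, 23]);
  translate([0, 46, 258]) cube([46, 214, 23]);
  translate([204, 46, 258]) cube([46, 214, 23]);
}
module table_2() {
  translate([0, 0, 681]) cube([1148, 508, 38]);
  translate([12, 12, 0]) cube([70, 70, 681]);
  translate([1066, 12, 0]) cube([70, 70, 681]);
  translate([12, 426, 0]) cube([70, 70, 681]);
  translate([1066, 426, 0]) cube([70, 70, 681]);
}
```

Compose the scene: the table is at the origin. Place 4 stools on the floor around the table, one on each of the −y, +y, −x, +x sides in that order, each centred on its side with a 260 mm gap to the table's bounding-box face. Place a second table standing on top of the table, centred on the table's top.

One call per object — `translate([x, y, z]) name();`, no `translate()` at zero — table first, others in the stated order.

table();
translate([613, -566, 0]) stool();
translate([613, 1110, 0]) stool();
translate([-510, 272, 0]) stool();
translate([1736, 272, 0]) stool();
translate([164, 171, 773]) table_2();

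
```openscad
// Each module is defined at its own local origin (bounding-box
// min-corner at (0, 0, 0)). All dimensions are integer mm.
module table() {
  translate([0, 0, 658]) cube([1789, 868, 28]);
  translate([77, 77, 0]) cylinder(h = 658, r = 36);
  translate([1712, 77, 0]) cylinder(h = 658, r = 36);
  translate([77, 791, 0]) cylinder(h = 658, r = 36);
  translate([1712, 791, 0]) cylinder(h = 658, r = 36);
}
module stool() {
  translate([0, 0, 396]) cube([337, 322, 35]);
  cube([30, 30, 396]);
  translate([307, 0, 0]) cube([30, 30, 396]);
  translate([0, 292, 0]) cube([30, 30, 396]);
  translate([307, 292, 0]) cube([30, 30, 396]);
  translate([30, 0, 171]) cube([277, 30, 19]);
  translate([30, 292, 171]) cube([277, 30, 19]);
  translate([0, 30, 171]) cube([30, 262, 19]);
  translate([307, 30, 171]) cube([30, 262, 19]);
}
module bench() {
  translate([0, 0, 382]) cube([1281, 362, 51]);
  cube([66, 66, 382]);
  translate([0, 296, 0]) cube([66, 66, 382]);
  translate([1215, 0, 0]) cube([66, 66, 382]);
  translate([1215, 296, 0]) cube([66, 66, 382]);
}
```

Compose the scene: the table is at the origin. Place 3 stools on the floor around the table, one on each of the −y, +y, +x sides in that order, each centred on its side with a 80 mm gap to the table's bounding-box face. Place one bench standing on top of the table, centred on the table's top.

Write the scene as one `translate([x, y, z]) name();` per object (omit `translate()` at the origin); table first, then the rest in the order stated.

table();
translate([726, -402, 0]) stool();
translate([726, 948, 0]) stool();
translate([1869, 273, 0]) stool();
translate([254, 253, 686]) bench();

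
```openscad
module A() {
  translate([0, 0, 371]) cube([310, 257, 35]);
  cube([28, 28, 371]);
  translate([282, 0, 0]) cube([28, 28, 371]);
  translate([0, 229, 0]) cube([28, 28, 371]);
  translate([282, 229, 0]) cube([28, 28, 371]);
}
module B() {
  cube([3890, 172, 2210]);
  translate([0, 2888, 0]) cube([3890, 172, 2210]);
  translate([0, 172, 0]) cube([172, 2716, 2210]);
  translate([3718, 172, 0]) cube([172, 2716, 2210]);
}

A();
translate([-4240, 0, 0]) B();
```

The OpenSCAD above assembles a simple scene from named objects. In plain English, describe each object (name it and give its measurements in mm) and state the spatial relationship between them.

A is a simple wooden stool: a rectangular seat 310 mm (x) by 257 mm (y), 35 mm thick, top face at z = 406 mm, on four square legs, each 28×28 mm in cross-section. The legs rest on z = 0, each flush with a corner of the seat.

B is the wall frame of a small rectangular building: four walls, each 2210 mm tall and 172 mm thick, enclosing a footprint 3890 mm (x) by 3060 mm (y) outside-to-outside, with no floor or roof. The front and back walls (the −y and +y sides) span the full width; the two side walls fit between them.

The house frame is on the floor beside the stool on its −x side.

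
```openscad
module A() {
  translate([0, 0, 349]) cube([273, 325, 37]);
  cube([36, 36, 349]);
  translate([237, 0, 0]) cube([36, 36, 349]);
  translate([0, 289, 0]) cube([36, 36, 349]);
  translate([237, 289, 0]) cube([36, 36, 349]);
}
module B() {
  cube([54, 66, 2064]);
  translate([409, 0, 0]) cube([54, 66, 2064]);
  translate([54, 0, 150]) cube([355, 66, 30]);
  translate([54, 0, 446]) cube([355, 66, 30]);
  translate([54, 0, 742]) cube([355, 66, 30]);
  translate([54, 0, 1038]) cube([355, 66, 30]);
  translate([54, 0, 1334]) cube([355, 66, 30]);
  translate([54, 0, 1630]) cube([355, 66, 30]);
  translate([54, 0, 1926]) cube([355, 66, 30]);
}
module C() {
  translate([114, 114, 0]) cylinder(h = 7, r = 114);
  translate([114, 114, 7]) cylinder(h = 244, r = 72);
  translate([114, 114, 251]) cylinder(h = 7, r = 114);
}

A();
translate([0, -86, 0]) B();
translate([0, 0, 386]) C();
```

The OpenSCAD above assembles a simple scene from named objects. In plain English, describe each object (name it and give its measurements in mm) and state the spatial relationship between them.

A is a simple wooden stool: a rectangular seat 273 mm (x) by 325 mm (y), 37 mm thick, top face at z = 386 mm, on four square legs, each 36×36 mm in cross-section. The legs rest on z = 0, each flush with a corner of the seat.

B is a straight ladder. Two 54×66 mm vertical rails, 2064 mm tall, stand 463 mm apart (outside-to-outside) with their front faces coplanar on the −y side. 7 rungs, each 66 mm deep and 30 mm tall, span between the inner faces of the rails, front faces flush with the rails. The lowest rung's underside is at z = 150 mm and rungs are spaced 296 mm apart (underside to underside).

C is a spool: two coaxial disc flanges of radius 114 mm and thickness 7 mm, joined by a core cylinder of radius 72 mm and height 244 mm. The lower flange rests on z = 0 and the three cylinders share a vertical axis.

The ladder is on the floor beside the stool on its −y side. The spool is on top of the stool.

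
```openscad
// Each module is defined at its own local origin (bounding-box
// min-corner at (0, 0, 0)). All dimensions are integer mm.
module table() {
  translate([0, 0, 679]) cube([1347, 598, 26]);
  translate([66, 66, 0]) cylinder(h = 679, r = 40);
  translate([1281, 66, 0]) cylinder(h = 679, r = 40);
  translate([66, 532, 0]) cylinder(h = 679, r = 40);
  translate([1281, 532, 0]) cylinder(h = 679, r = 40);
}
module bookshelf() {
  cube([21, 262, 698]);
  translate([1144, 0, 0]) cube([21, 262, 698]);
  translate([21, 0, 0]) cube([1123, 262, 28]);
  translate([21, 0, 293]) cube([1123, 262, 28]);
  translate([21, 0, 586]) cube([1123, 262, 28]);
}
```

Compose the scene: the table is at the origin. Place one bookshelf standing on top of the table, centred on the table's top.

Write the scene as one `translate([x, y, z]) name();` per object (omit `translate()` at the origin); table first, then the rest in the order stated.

table();
translate([91, 168, 705]) bookshelf();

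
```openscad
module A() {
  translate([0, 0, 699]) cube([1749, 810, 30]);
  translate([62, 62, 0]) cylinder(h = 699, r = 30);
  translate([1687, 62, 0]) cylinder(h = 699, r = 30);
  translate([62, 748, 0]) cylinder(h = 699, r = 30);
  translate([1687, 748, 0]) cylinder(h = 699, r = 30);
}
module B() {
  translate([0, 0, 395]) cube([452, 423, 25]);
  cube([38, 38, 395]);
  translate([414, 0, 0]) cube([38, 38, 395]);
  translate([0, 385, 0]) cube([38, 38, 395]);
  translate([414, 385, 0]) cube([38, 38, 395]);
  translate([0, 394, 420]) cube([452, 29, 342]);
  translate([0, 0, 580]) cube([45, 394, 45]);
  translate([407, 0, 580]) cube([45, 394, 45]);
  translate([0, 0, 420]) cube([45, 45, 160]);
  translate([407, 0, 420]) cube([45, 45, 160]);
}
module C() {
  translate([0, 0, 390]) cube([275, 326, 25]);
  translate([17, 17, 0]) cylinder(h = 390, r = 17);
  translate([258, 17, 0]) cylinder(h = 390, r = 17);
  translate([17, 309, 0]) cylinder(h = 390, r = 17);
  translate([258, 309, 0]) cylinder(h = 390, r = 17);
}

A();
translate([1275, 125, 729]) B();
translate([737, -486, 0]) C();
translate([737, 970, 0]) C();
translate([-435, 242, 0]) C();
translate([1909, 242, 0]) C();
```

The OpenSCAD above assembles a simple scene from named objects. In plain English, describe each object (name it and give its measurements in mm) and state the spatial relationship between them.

A is a table with a 1749×810 mm rectangular top, 30 mm thick, top surface at z = 729 mm, supported by four round legs of 60 mm diameter, each leg's bounding box inset 32 mm from the nearest pair of top edges, running from the floor.

B is a chair. The seat is a 452×423×25 mm slab with its top at z = 420 mm, on four 38×38 mm corner legs (flush with the seat edges, standing on z = 0). A flat backrest 29 mm thick, 342 mm tall, spans the full seat width and rises from the seat top along its +y edge, rear face flush with the rear of the seat. Two armrests of 45×45 mm section run along each side from the seat's front edge to the front of the backrest, top faces 205 mm above the seat top and outer faces flush with the seat's x-edges; a 45×45 mm post under the front of each armrest stands on the seat at the front corner.

C is a four-legged stool. The seat is a 275×326×25 mm slab whose top surface is at z = 415 mm; four round legs, each 34 mm in diameter, run from the floor (z = 0) to the underside of the seat, each leg's axis is inset half a diameter from the nearest pair of seat edges (so the leg's bounding box is flush with the corner).

The chair is on top of the table. Four stools sit around the table at the −y, +y, −x, +x sides.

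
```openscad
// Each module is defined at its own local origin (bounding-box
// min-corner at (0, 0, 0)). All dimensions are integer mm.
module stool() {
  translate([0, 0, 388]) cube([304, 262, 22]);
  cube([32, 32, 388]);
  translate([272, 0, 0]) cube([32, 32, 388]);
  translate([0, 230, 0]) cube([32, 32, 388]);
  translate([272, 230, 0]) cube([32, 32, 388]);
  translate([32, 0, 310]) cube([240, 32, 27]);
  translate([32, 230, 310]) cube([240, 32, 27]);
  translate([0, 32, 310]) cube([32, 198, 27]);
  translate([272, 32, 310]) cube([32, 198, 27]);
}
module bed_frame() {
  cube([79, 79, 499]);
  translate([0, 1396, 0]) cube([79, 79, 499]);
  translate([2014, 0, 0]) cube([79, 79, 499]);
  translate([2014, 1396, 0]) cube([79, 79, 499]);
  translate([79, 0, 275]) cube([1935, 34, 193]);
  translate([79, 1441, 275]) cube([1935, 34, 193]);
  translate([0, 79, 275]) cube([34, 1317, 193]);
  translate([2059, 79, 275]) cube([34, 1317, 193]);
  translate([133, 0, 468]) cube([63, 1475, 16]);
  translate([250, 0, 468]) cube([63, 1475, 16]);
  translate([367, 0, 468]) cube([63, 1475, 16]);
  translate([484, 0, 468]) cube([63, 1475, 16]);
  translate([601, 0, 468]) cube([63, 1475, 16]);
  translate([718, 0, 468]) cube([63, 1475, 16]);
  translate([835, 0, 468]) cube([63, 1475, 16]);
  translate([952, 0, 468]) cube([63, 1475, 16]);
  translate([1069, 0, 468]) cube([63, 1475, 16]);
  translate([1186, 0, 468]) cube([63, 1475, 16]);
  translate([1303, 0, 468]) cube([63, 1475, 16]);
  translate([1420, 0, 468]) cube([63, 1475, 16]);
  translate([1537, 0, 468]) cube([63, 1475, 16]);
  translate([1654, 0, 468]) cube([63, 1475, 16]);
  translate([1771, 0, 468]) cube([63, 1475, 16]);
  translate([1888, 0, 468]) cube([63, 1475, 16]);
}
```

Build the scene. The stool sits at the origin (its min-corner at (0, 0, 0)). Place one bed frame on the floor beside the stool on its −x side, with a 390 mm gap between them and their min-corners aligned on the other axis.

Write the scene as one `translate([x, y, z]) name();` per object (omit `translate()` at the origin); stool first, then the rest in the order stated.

stool();
translate([-2483, 0, 0]) bed_frame();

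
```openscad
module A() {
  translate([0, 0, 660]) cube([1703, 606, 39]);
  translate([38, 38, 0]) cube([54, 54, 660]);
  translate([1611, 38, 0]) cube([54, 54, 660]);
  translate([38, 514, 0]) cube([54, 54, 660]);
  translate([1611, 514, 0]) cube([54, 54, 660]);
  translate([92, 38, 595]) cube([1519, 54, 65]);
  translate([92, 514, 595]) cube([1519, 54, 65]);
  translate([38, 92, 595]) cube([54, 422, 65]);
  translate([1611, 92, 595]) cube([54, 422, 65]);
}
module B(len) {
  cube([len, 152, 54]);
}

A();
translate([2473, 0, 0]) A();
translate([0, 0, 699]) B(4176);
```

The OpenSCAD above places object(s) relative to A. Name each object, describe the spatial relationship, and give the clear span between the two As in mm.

A is a table. B is a beam. A beam spans the tops of two tables. The clear span between the two tables is 770 mm.

Second table starts at x = 2473; first ends at x = 1703; clear span = 2473 − 1703 = 770 mm.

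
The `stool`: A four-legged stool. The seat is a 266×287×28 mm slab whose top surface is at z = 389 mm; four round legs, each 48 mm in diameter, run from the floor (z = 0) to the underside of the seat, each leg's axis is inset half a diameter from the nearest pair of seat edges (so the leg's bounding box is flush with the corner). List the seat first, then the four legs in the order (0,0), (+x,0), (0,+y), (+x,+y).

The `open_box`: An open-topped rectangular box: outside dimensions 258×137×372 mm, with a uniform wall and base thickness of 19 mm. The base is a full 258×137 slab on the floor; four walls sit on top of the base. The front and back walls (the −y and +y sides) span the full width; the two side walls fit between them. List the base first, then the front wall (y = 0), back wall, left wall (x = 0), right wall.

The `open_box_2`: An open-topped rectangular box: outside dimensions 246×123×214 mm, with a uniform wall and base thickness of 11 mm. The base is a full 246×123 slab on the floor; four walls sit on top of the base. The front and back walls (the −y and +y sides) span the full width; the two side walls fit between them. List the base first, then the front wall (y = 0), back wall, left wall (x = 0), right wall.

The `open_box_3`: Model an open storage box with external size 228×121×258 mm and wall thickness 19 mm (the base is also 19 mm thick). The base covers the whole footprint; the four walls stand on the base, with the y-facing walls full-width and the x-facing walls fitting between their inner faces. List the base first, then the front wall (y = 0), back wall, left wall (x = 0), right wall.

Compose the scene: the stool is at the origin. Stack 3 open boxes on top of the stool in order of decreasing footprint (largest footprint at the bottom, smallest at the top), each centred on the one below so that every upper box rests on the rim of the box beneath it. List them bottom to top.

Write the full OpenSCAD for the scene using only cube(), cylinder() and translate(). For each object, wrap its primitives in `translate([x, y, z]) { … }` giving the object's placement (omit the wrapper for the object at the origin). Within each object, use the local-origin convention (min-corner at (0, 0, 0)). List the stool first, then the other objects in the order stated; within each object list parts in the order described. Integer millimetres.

translate([0, 0, 361]) cube([266, 287, 28]);
translate([24, 24, 0]) cylinder(h = 361, r = 24);
translate([242, 24, 0]) cylinder(h = 361, r = 24);
translate([24, 263, 0]) cylinder(h = 361, r = 24);
translate([242, 263, 0]) cylinder(h = 361, r = 24);
translate([4, 75, 389]) {
  cube([258, 137, 19]);
  translate([0, 0, 19]) cube([258, 19, 353]);
  translate([0, 118, 19]) cube([258, 19, 353]);
  translate([0, 19, 19]) cube([19, 99, 353]);
  translate([239, 19, 19]) cube([19, 99, 353]);
}
translate([10, 82, 761]) {
  cube([246, 123, 11]);
  translate([0, 0, 11]) cube([246, 11, 203]);
  translate([0, 112, 11]) cube([246, 11, 203]);
  translate([0, 11, 11]) cube([11, 101, 203]);
  translate([235, 11, 11]) cube([11, 101, 203]);
}
translate([19, 83, 975]) {
  cube([228, 121, 19]);
  translate([0, 0, 19]) cube([228, 19, 239]);
  translate([0, 102, 19]) cube([228, 19, 239]);
  translate([0, 19, 19]) cube([19, 83, 239]);
  translate([209, 19, 19]) cube([19, 83, 239]);
}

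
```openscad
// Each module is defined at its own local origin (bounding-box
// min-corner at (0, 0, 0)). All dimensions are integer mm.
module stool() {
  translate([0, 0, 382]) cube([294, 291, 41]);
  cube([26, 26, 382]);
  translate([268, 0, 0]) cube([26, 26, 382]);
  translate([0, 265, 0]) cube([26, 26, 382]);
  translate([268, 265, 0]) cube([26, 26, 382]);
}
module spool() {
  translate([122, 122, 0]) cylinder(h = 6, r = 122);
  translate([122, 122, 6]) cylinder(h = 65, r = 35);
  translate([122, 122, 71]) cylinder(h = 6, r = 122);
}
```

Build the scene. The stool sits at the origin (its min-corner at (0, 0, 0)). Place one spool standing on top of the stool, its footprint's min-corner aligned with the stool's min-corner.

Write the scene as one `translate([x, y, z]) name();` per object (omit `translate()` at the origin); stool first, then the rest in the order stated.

stool();
translate([0, 0, 423]) spool();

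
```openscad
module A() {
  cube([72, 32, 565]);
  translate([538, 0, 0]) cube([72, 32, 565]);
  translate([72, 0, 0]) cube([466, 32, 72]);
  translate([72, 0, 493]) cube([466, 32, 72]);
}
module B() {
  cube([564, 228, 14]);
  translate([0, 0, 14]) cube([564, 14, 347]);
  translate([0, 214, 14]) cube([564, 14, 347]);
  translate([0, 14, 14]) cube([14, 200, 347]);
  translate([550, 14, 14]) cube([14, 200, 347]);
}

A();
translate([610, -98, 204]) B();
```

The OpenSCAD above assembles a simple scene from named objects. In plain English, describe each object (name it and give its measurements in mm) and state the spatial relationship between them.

A is a picture frame with a 466×421 mm rectangular opening (x by z) and a uniform 72 mm border on every side. Frame depth is 32 mm along y. It is built from two vertical stiles running the full outside height and two horizontal rails spanning the gap between the stiles.

B is an open-topped rectangular box: outside dimensions 564×228×361 mm, with a uniform wall and base thickness of 14 mm. The base is a full 564×228 slab on the floor; four walls sit on top of the base. The front and back walls (the −y and +y sides) span the full width; the two side walls fit between them.

The open box is beside the picture frame with their tops flush at z = 565.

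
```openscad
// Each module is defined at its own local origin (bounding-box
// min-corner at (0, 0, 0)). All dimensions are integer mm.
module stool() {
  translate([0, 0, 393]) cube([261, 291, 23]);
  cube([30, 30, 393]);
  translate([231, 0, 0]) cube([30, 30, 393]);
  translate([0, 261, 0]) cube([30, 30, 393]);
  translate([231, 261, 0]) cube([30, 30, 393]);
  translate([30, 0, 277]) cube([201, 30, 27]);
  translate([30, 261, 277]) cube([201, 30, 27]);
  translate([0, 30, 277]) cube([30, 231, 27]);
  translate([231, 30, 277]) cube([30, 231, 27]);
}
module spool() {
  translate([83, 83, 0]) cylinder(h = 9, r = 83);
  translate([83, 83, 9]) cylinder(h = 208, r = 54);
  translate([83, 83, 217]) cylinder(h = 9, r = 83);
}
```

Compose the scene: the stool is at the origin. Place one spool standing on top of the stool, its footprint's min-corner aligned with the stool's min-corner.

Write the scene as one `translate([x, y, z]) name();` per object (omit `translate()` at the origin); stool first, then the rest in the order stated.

stool();
translate([0, 0, 416]) spool();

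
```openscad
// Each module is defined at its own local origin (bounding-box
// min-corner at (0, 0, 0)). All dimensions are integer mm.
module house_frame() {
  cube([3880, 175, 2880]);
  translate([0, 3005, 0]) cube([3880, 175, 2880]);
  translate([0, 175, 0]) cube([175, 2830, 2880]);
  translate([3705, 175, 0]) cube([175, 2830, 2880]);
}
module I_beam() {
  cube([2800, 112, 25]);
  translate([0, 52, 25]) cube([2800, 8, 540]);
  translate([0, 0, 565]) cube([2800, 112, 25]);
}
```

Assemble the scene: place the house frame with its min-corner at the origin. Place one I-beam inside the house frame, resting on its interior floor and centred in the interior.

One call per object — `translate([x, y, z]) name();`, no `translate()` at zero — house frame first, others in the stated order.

house_frame();
translate([540, 1534, 0]) I_beam();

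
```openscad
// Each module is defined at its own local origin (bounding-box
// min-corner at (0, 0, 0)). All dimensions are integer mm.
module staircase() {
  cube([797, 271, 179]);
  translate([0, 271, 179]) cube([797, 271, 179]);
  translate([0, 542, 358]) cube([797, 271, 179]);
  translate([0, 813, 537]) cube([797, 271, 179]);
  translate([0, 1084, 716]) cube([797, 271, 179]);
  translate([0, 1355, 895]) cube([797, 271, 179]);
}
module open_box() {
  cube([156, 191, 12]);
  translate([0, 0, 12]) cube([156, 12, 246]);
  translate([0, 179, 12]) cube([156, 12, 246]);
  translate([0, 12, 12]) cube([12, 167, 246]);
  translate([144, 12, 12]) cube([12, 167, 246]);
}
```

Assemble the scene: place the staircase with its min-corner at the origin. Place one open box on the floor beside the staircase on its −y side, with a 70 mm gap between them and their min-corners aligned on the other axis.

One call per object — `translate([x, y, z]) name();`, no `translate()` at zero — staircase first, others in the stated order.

staircase();
translate([0, -261, 0]) open_box();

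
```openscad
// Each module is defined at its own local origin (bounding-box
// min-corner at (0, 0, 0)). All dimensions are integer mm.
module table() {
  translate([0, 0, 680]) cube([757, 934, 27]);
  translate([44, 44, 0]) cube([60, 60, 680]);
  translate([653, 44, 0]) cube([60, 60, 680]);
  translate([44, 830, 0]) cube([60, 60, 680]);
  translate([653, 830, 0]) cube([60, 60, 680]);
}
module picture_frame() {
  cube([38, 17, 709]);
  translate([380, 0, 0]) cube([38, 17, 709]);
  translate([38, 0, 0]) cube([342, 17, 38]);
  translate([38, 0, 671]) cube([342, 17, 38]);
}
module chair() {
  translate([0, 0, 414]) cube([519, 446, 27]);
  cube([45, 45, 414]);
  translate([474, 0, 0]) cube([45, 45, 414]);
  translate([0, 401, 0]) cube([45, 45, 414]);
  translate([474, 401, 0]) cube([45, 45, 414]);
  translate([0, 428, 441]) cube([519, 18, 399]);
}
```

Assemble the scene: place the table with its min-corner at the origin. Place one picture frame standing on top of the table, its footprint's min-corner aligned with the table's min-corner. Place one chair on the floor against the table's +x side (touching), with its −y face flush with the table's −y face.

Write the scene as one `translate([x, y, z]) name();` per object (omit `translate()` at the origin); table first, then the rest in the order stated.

table();
translate([0, 0, 707]) picture_frame();
translate([757, 0, 0]) chair();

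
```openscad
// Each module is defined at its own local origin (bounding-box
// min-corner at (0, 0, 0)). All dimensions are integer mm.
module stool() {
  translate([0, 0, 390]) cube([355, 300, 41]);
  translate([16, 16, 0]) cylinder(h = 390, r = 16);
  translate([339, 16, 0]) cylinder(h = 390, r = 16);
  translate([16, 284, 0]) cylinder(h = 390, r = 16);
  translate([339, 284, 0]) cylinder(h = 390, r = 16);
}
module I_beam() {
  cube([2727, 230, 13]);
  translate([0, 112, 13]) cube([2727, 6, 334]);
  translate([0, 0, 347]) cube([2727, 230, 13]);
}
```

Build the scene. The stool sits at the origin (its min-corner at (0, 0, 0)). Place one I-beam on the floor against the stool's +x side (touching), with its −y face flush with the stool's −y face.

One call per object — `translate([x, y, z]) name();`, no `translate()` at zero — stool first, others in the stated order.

stool();
translate([355, 0, 0]) I_beam();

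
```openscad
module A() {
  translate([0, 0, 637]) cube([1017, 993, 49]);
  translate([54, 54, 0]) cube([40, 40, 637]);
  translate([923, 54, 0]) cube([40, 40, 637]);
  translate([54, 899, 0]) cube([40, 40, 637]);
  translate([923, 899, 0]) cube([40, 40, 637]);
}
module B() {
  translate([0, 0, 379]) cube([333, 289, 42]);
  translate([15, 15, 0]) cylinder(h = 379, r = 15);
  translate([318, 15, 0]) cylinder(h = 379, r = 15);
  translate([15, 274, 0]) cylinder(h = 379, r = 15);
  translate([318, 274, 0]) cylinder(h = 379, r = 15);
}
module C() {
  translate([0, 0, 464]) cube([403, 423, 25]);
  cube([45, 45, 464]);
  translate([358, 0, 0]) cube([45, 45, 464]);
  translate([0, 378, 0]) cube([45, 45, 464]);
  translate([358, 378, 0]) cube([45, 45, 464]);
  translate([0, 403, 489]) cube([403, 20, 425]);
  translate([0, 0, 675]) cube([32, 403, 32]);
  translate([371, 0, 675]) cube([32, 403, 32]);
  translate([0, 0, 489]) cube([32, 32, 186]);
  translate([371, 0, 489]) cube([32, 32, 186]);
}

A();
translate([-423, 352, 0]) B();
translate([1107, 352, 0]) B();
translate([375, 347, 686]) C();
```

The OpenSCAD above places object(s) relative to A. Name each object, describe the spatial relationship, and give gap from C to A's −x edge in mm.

The chair's min-x is at 375; the table's min-x is 0; gap = 375 mm.

A is a table. B is a stool. C is a chair. Two stools sit around the table at the −x, +x sides. The chair is on top of the table. The gap from the chair to the table's −x edge is 375 mm.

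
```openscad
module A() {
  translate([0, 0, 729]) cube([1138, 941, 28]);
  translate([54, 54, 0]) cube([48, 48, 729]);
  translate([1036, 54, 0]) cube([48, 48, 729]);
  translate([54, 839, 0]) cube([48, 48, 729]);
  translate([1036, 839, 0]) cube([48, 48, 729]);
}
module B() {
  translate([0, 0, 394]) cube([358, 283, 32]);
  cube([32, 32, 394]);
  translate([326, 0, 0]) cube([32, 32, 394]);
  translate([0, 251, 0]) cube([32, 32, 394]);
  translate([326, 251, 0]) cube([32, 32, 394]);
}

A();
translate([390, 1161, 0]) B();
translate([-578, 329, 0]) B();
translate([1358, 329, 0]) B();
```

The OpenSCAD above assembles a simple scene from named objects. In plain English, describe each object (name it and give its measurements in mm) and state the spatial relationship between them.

A is a table with a 1138×941 mm rectangular top, 28 mm thick, top surface at z = 757 mm, supported by four 48×48 mm square legs, each inset 54 mm from the nearest pair of top edges, running from the floor.

B is a four-legged stool. The seat is a 358×283×32 mm slab whose top surface is at z = 426 mm; four square legs, each 32×32 mm in cross-section, run from the floor (z = 0) to the underside of the seat, each flush with a corner of the seat.

Three stools sit around the table at the +y, −x, +x sides.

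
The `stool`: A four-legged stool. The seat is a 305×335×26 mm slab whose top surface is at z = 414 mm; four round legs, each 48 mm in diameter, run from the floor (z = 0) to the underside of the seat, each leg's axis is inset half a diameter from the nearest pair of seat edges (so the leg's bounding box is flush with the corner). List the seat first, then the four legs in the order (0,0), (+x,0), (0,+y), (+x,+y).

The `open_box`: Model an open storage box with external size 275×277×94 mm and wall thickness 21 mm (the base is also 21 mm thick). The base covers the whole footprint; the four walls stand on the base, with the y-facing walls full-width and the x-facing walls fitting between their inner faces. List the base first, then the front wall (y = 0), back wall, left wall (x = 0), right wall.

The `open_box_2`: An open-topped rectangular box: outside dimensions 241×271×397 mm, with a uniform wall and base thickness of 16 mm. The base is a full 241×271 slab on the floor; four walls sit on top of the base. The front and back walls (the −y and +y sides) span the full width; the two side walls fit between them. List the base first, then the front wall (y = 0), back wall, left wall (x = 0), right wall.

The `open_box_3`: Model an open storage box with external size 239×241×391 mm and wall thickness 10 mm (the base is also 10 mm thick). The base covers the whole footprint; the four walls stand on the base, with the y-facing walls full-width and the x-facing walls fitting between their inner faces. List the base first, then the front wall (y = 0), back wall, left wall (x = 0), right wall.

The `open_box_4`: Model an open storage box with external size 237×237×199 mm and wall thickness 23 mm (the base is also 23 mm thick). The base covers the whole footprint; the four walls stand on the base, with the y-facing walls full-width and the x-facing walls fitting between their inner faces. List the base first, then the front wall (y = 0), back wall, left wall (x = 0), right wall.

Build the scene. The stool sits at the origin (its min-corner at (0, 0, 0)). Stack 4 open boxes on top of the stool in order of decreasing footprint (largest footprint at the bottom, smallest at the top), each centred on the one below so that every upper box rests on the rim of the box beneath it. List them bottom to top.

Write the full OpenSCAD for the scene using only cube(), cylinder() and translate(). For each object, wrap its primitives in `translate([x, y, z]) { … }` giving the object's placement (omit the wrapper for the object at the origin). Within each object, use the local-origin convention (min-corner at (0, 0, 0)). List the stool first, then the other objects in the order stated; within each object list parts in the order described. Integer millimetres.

translate([0, 0, 388]) cube([305, 335, 26]);
translate([24, 24, 0]) cylinder(h = 388, r = 24);
translate([281, 24, 0]) cylinder(h = 388, r = 24);
translate([24, 311, 0]) cylinder(h = 388, r = 24);
translate([281, 311, 0]) cylinder(h = 388, r = 24);
translate([15, 29, 414]) {
  cube([275, 277, 21]);
  translate([0, 0, 21]) cube([275, 21, 73]);
  translate([0, 256, 21]) cube([275, 21, 73]);
  translate([0, 21, 21]) cube([21, 235, 73]);
  translate([254, 21, 21]) cube([21, 235, 73]);
}
translate([32, 32, 508]) {
  cube([241, 271, 16]);
  translate([0, 0, 16]) cube([241, 16, 381]);
  translate([0, 255, 16]) cube([241, 16, 381]);
  translate([0, 16, 16]) cube([16, 239, 381]);
  translate([225, 16, 16]) cube([16, 239, 381]);
}
translate([33, 47, 905]) {
  cube([239, 241, 10]);
  translate([0, 0, 10]) cube([239, 10, 381]);
  translate([0, 231, 10]) cube([239, 10, 381]);
  translate([0, 10, 10]) cube([10, 221, 381]);
  translate([229, 10, 10]) cube([10, 221, 381]);
}
translate([34, 49, 1296]) {
  cube([237, 237, 23]);
  translate([0, 0, 23]) cube([237, 23, 176]);
  translate([0, 214, 23]) cube([237, 23, 176]);
  translate([0, 23, 23]) cube([23, 191, 176]);
  translate([214, 23, 23]) cube([23, 191, 176]);
}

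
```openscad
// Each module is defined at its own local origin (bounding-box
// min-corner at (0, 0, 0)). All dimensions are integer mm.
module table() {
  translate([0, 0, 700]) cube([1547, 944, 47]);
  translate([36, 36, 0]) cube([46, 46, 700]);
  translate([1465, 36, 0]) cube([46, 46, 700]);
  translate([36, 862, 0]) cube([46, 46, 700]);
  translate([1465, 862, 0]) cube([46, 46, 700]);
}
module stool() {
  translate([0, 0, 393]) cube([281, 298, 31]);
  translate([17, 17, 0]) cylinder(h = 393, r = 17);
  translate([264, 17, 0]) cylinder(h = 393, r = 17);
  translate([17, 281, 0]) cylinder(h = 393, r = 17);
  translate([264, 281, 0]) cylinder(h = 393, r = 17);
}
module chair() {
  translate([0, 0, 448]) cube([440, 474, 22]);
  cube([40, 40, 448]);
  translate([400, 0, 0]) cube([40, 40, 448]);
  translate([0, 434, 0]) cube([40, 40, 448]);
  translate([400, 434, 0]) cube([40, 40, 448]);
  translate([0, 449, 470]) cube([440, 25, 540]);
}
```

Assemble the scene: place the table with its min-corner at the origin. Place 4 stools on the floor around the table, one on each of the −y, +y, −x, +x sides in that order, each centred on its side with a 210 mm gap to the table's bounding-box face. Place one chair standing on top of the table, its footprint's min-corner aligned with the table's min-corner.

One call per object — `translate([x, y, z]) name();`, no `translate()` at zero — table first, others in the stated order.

table();
translate([633, -508, 0]) stool();
translate([633, 1154, 0]) stool();
translate([-491, 323, 0]) stool();
translate([1757, 323, 0]) stool();
translate([0, 0, 747]) chair();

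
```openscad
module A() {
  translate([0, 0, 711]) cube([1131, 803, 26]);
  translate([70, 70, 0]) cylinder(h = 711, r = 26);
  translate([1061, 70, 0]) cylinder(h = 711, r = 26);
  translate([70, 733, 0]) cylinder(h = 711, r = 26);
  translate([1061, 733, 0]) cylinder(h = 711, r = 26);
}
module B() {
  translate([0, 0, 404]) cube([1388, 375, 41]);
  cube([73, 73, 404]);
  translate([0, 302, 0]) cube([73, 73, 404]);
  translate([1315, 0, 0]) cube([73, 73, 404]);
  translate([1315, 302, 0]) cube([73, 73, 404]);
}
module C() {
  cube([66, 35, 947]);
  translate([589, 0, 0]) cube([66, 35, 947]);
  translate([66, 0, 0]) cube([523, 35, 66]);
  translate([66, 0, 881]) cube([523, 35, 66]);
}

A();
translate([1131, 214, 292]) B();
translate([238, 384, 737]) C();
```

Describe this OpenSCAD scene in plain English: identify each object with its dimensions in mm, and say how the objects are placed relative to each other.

A is a table with a 1131×803 mm rectangular top, 26 mm thick, top surface at z = 737 mm, supported by four round legs of 52 mm diameter, each leg's bounding box inset 44 mm from the nearest pair of top edges, running from the floor.

B is a bench: a 1388×375 mm seat slab, 41 mm thick, top at z = 445 mm, on four 73×73 mm square legs flush with the seat corners and standing on z = 0.

C is a picture frame with a 523×815 mm rectangular opening (x by z) and a uniform 66 mm border on every side. Frame depth is 35 mm along y. It is built from two vertical stiles running the full outside height and two horizontal rails spanning the gap between the stiles.

The bench is beside the table with their tops flush at z = 737. The picture frame is on top of the table, centred.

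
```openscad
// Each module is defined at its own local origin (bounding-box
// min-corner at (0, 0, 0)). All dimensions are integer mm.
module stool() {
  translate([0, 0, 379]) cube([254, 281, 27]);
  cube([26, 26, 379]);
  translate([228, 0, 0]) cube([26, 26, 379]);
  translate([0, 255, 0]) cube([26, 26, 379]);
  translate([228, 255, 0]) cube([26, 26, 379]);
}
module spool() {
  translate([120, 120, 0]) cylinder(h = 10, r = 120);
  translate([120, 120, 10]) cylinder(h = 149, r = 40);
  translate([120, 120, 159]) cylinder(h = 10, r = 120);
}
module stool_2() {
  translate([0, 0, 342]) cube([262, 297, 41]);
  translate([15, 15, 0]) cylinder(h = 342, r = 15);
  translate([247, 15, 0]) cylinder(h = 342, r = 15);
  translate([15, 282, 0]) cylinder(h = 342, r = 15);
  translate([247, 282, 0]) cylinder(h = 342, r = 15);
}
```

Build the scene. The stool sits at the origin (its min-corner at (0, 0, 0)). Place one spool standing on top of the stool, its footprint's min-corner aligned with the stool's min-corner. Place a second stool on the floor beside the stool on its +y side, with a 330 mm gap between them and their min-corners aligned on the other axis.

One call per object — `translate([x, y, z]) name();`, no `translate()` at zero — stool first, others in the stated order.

stool();
translate([0, 0, 406]) spool();
translate([0, 611, 0]) stool_2();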